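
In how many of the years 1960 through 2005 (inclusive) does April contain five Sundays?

April has 30 days; it has five Sundays when Sunday falls among the first (month-length − 28) days — i.e. when April 1 is one of Sunday/Saturday.
April 1 by year: 1960:Fri 1961:Sat✓ 1962:Sun✓ 1963:Mon 1964:Wed 1965:Thu 1966:Fri 1967:Sat✓ 1968:Mon 1969:Tue 1970:Wed 1971:Thu 1972:Sat✓ 1973:Sun✓ 1974:Mon …(16 more)… 1991:Mon 1992:Wed 1993:Thu 1994:Fri 1995:Sat✓ 1996:Mon 1997:Tue 1998:Wed 1999:Thu 2000:Sat✓ 2001:Sun✓ 2002:Mon 2003:Tue 2004:Thu 2005:Fri
Years with five Sundays: 1961, 1962, 1967, 1972, 1973, 1978, 1979, 1984, 1989, 1990, 1995, 2000, 2001 → 13.

13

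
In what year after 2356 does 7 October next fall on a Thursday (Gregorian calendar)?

2365

From one year to the next, a fixed date's weekday advances by 1, or by 2 when a Feb 29 lies between the two dates.
2356: October 7 is Sunday.
2357: Monday (+1)
2358: Tuesday (+1)
2359: Wednesday (+1)
2360: Friday (+2)
2361: Saturday (+1)
2362: Sunday (+1)
2363: Monday (+1)
2364: Wednesday (+2)
2365: Thursday (+1)
7 October falls on a Thursday in 2365.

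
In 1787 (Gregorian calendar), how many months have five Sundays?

A month of length L has five Sundays iff its first Sunday is on day ≤ L−28 (so day 1–3 in a 31-day month, 1–2 in a 30-day month, day 1 in a leap February).
Checking each month of 1787: Jan starts Mon (31d); Feb starts Thu (28d); Mar starts Thu (31d); Apr starts Sun (30d) ✓; May starts Tue (31d); Jun starts Fri (30d); Jul starts Sun (31d) ✓; Aug starts Wed (31d); Sep starts Sat (30d) ✓; Oct starts Mon (31d); Nov starts Thu (30d); Dec starts Sat (31d) ✓.
Five-Sunday months: April, July, September, December → 4.

4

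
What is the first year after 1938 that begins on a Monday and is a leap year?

1940

Jan 1 advances by 2 weekdays after a leap year and by 1 after a common year.
1938: Jan 1 is Saturday.
1939: Sunday
1940: Monday (leap)
1940 begins on a Monday and is a leap year.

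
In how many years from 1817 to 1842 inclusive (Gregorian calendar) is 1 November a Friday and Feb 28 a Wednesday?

Check each year's weekday for 1 November and Feb 28:
  1817: Sat/Fri  1818: Sun/Sat  1819: Mon/Sun  1820: Wed/Mon  1821: Thu/Wed  1822: Fri/Thu  1823: Sat/Fri  1824: Mon/Sat  1825: Tue/Mon  1826: Wed/Tue  1827: Thu/Wed  1828: Sat/Thu  1829: Sun/Sat  1830: Mon/Sun  1831: Tue/Mon  1832: Thu/Tue  1833: Fri/Thu  1834: Sat/Fri  1835: Sun/Sat  1836: Tue/Sun  1837: Wed/Tue  1838: Thu/Wed  1839: Fri/Thu  1840: Sun/Fri  1841: Mon/Sun  1842: Tue/Mon
Both conditions hold in: no year — 0.

0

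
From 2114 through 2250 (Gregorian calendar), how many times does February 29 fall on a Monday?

5

Leap years in 2114–2250: 33 of them.
Feb 29 weekday advances by 5 (mod 7) from one leap year to the next four years later (or differs when a century non-leap intervenes).
Leap-day weekdays: 2116:Sat 2120:Thu 2124:Tue 2128:Sun 2132:Fri 2136:Wed 2140:Mon✓ 2144:Sat 2148:Thu 2152:Tue 2156:Sun 2160:Fri 2164:Wed …(7 more)… 2196:Mon✓ 2204:Wed 2208:Mon✓ 2212:Sat 2216:Thu 2220:Tue 2224:Sun 2228:Fri 2232:Wed 2236:Mon✓ 2240:Sat 2244:Thu 2248:Tue
Monday: 2140, 2168, 2196, 2208, 2236 → 5.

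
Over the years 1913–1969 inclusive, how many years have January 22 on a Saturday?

Track January 22's weekday year by year (advancing +1, or +2 across a Feb 29):
  1913: Wed  1914: Thu (+1)  1915: Fri (+1)  1916: Sat (+1) ✓  1917: Mon (+2)
  1918: Tue (+1)  1919: Wed (+1)  1920: Thu (+1)  1921: Sat (+2) ✓  1922: Sun (+1)
  1923: Mon (+1)  1924: Tue (+1)  1925: Thu (+2)  1926: Fri (+1)  … (29 more years) …
  1956: Sun (+1)  1957: Tue (+2)  1958: Wed (+1)  1959: Thu (+1)  1960: Fri (+1)
  1961: Sun (+2)  1962: Mon (+1)  1963: Tue (+1)  1964: Wed (+1)  1965: Fri (+2)
  1966: Sat (+1) ✓  1967: Sun (+1)  1968: Mon (+1)  1969: Wed (+2)
Saturday years: 1916, 1921, 1927, 1938, 1944, 1949, 1955, 1966 — 8 in total.

8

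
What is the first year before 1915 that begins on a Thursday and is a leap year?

Jan 1 advances by 2 weekdays after a leap year and by 1 after a common year.
1915: Jan 1 is Friday.
1914: Thursday
1913: Wednesday
1912: Monday (leap)
1911: Sunday
1910: Saturday
1909: Friday
1908: Wednesday (leap)
1907: Tuesday
1906: Monday
1905: Sunday
1904: Friday (leap)
1903: Thursday
1902: Wednesday
1901: Tuesday
1900: Monday
1899: Sunday
1898: Saturday
1897: Friday
1896: Wednesday (leap)
1895: Tuesday
1894: Monday
1893: Sunday
1892: Friday (leap)
1891: Thursday
1890: Wednesday
1889: Tuesday
1888: Sunday (leap)
1887: Saturday
1886: Friday
1885: Thursday
1884: Tuesday (leap)
1883: Monday
1882: Sunday
1881: Saturday
1880: Thursday (leap)
1880 begins on a Thursday and is a leap year.

1880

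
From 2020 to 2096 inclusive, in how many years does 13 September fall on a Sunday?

11

Track 13 September's weekday year by year (advancing +1, or +2 across a Feb 29):
  2020: Sun ✓  2021: Mon (+1)  2022: Tue (+1)  2023: Wed (+1)  2024: Fri (+2)
  2025: Sat (+1)  2026: Sun (+1) ✓  2027: Mon (+1)  2028: Wed (+2)  2029: Thu (+1)
  2030: Fri (+1)  2031: Sat (+1)  2032: Mon (+2)  2033: Tue (+1)  … (49 more years) …
  2083: Mon (+1)  2084: Wed (+2)  2085: Thu (+1)  2086: Fri (+1)  2087: Sat (+1)
  2088: Mon (+2)  2089: Tue (+1)  2090: Wed (+1)  2091: Thu (+1)  2092: Sat (+2)
  2093: Sun (+1) ✓  2094: Mon (+1)  2095: Tue (+1)  2096: Thu (+2)
Sunday years: 2020, 2026, 2037, 2043, 2048, 2054, 2065, 2071, 2076, 2082, 2093 — 11 in total.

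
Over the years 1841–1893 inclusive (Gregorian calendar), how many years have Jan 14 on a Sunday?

Track Jan 14's weekday year by year (advancing +1, or +2 across a Feb 29):
  1841: Thu  1842: Fri (+1)  1843: Sat (+1)  1844: Sun (+1) ✓  1845: Tue (+2)
  1846: Wed (+1)  1847: Thu (+1)  1848: Fri (+1)  1849: Sun (+2) ✓  1850: Mon (+1)
  1851: Tue (+1)  1852: Wed (+1)  1853: Fri (+2)  1854: Sat (+1)  … (25 more years) …
  1880: Wed (+1)  1881: Fri (+2)  1882: Sat (+1)  1883: Sun (+1) ✓  1884: Mon (+1)
  1885: Wed (+2)  1886: Thu (+1)  1887: Fri (+1)  1888: Sat (+1)  1889: Mon (+2)
  1890: Tue (+1)  1891: Wed (+1)  1892: Thu (+1)  1893: Sat (+2)
Sunday years: 1844, 1849, 1855, 1866, 1872, 1877, 1883 — 7 in total.

7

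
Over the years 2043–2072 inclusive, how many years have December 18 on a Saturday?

Track December 18's weekday year by year (advancing +1, or +2 across a Feb 29):
  2043: Fri  2044: Sun (+2)  2045: Mon (+1)  2046: Tue (+1)  2047: Wed (+1)
  2048: Fri (+2)  2049: Sat (+1) ✓  2050: Sun (+1)  2051: Mon (+1)  2052: Wed (+2)
  2053: Thu (+1)  2054: Fri (+1)  2055: Sat (+1) ✓  2056: Mon (+2)  2057: Tue (+1)
  2058: Wed (+1)  2059: Thu (+1)  2060: Sat (+2) ✓  2061: Sun (+1)  2062: Mon (+1)
  2063: Tue (+1)  2064: Thu (+2)  2065: Fri (+1)  2066: Sat (+1) ✓  2067: Sun (+1)
  2068: Tue (+2)  2069: Wed (+1)  2070: Thu (+1)  2071: Fri (+1)  2072: Sun (+2)
Saturday years: 2049, 2055, 2060, 2066 — 4 in total.

4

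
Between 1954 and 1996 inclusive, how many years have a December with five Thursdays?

19

December has 31 days; it has five Thursdays when Thursday falls among the first (month-length − 28) days — i.e. when December 1 is one of Thursday/Wednesday/Tuesday.
December 1 by year: 1954:Wed✓ 1955:Thu✓ 1956:Sat 1957:Sun 1958:Mon 1959:Tue✓ 1960:Thu✓ 1961:Fri 1962:Sat 1963:Sun 1964:Tue✓ 1965:Wed✓ 1966:Thu✓ 1967:Fri 1968:Sun …(13 more)… 1982:Wed✓ 1983:Thu✓ 1984:Sat 1985:Sun 1986:Mon 1987:Tue✓ 1988:Thu✓ 1989:Fri 1990:Sat 1991:Sun 1992:Tue✓ 1993:Wed✓ 1994:Thu✓ 1995:Fri 1996:Sun
Years with five Thursdays: 1954, 1955, 1959, 1960, 1964, 1965, 1966, 1970, 1971, 1976, 1977, 1981, 1982, 1983, 1987, 1988, 1992, 1993, 1994 → 19.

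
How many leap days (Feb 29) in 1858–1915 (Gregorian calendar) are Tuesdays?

1

Leap years in 1858–1915: 13 of them.
Feb 29 weekday advances by 5 (mod 7) from one leap year to the next four years later (or differs when a century non-leap intervenes).
Leap-day weekdays: 1860:Wed 1864:Mon 1868:Sat 1872:Thu 1876:Tue✓ 1880:Sun 1884:Fri 1888:Wed 1892:Mon 1896:Sat 1904:Mon 1908:Sat 1912:Thu
Tuesday: 1876 → 1.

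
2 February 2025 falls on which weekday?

January 1, 2025 is a Wednesday.
February 2 is day 33 of the year, i.e. 32 days after Jan 1.
32 mod 7 = 4, so advance 4 weekdays from Wednesday: Sunday.

Sunday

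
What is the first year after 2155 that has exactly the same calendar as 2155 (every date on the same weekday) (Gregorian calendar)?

Two years share a calendar iff Jan 1 falls on the same weekday and both are leap or both are common. 2155: Jan 1 is Wednesday, common year.
2156: Jan 1 Thursday, leap
2157: Jan 1 Saturday, common
2158: Jan 1 Sunday, common
2159: Jan 1 Monday, common
2160: Jan 1 Tuesday, leap
2161: Jan 1 Thursday, common
2162: Jan 1 Friday, common
2163: Jan 1 Saturday, common
2164: Jan 1 Sunday, leap
2165: Jan 1 Tuesday, common
2166: Jan 1 Wednesday, common
2166 matches on both conditions.

2166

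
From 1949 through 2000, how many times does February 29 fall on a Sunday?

Leap years in 1949–2000: 13 of them.
Feb 29 weekday advances by 5 (mod 7) from one leap year to the next four years later (or differs when a century non-leap intervenes).
Leap-day weekdays: 1952:Fri 1956:Wed 1960:Mon 1964:Sat 1968:Thu 1972:Tue 1976:Sun✓ 1980:Fri 1984:Wed 1988:Mon 1992:Sat 1996:Thu 2000:Tue
Sunday: 1976 → 1.

1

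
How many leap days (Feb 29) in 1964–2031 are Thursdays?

Leap years in 1964–2031: 17 of them.
Feb 29 weekday advances by 5 (mod 7) from one leap year to the next four years later (or differs when a century non-leap intervenes).
Leap-day weekdays: 1964:Sat 1968:Thu✓ 1972:Tue 1976:Sun 1980:Fri 1984:Wed 1988:Mon 1992:Sat 1996:Thu✓ 2000:Tue 2004:Sun 2008:Fri 2012:Wed 2016:Mon 2020:Sat 2024:Thu✓ 2028:Tue
Thursday: 1968, 1996, 2024 → 3.

3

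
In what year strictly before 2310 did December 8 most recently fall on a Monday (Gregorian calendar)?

From one year to the next, a fixed date's weekday advances by 1, or by 2 when a Feb 29 lies between the two dates.
2310: December 8 is Thursday.
2309: Wednesday (−1)
2308: Tuesday (−1)
2307: Sunday (−2)
2306: Saturday (−1)
2305: Friday (−1)
2304: Thursday (−1)
2303: Tuesday (−2)
2302: Monday (−1)
December 8 falls on a Monday in 2302.

2302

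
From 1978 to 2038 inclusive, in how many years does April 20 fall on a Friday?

Track April 20's weekday year by year (advancing +1, or +2 across a Feb 29):
  1978: Thu  1979: Fri (+1) ✓  1980: Sun (+2)  1981: Mon (+1)  1982: Tue (+1)
  1983: Wed (+1)  1984: Fri (+2) ✓  1985: Sat (+1)  1986: Sun (+1)  1987: Mon (+1)
  1988: Wed (+2)  1989: Thu (+1)  1990: Fri (+1) ✓  1991: Sat (+1)  … (33 more years) …
  2025: Sun (+1)  2026: Mon (+1)  2027: Tue (+1)  2028: Thu (+2)  2029: Fri (+1) ✓
  2030: Sat (+1)  2031: Sun (+1)  2032: Tue (+2)  2033: Wed (+1)  2034: Thu (+1)
  2035: Fri (+1) ✓  2036: Sun (+2)  2037: Mon (+1)  2038: Tue (+1)
Friday years: 1979, 1984, 1990, 2001, 2007, 2012, 2018, 2029, 2035 — 9 in total.

9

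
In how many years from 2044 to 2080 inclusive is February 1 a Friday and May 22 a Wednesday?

Check each year's weekday for February 1 and May 22:
  2044: Mon/Sun  2045: Wed/Mon  2046: Thu/Tue  2047: Fri/Wed ✓  2048: Sat/Fri  2049: Mon/Sat  2050: Tue/Sun  2051: Wed/Mon  2052: Thu/Wed  2053: Sat/Thu  2054: Sun/Fri  2055: Mon/Sat  2056: Tue/Mon  2057: Thu/Tue  …(9 more)…  2067: Tue/Sun  2068: Wed/Tue  2069: Fri/Wed ✓  2070: Sat/Thu  2071: Sun/Fri  2072: Mon/Sun  2073: Wed/Mon  2074: Thu/Tue  2075: Fri/Wed ✓  2076: Sat/Fri  2077: Mon/Sat  2078: Tue/Sun  2079: Wed/Mon  2080: Thu/Wed
Both conditions hold in: 2047, 2058, 2069, 2075 — 4.

4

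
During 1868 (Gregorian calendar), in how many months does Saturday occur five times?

A month of length L has five Saturdays iff its first Saturday is on day ≤ L−28 (so day 1–3 in a 31-day month, 1–2 in a 30-day month, day 1 in a leap February).
Checking each month of 1868: Jan starts Wed (31d); Feb starts Sat (29d) ✓; Mar starts Sun (31d); Apr starts Wed (30d); May starts Fri (31d) ✓; Jun starts Mon (30d); Jul starts Wed (31d); Aug starts Sat (31d) ✓; Sep starts Tue (30d); Oct starts Thu (31d) ✓; Nov starts Sun (30d); Dec starts Tue (31d).
Five-Saturday months: February, May, August, October → 4.

4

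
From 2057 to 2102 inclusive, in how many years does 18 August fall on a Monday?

7

Track 18 August's weekday year by year (advancing +1, or +2 across a Feb 29):
  2057: Sat  2058: Sun (+1)  2059: Mon (+1) ✓  2060: Wed (+2)  2061: Thu (+1)
  2062: Fri (+1)  2063: Sat (+1)  2064: Mon (+2) ✓  2065: Tue (+1)  2066: Wed (+1)
  2067: Thu (+1)  2068: Sat (+2)  2069: Sun (+1)  2070: Mon (+1) ✓  … (18 more years) …
  2089: Thu (+1)  2090: Fri (+1)  2091: Sat (+1)  2092: Mon (+2) ✓  2093: Tue (+1)
  2094: Wed (+1)  2095: Thu (+1)  2096: Sat (+2)  2097: Sun (+1)  2098: Mon (+1) ✓
  2099: Tue (+1)  2100: Wed (+1)  2101: Thu (+1)  2102: Fri (+1)
Monday years: 2059, 2064, 2070, 2081, 2087, 2092, 2098 — 7 in total.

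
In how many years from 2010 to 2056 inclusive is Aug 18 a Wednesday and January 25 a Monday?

6

Check each year's weekday for Aug 18 and January 25:
  2010: Wed/Mon ✓  2011: Thu/Tue  2012: Sat/Wed  2013: Sun/Fri  2014: Mon/Sat  2015: Tue/Sun  2016: Thu/Mon  2017: Fri/Wed  2018: Sat/Thu  2019: Sun/Fri  2020: Tue/Sat  2021: Wed/Mon ✓  2022: Thu/Tue  2023: Fri/Wed  …(19 more)…  2043: Tue/Sun  2044: Thu/Mon  2045: Fri/Wed  2046: Sat/Thu  2047: Sun/Fri  2048: Tue/Sat  2049: Wed/Mon ✓  2050: Thu/Tue  2051: Fri/Wed  2052: Sun/Thu  2053: Mon/Sat  2054: Tue/Sun  2055: Wed/Mon ✓  2056: Fri/Tue
Both conditions hold in: 2010, 2021, 2027, 2038, 2049, 2055 — 6.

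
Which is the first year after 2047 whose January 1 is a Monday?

2052

Jan 1 advances by 2 weekdays after a leap year and by 1 after a common year.
2047: Jan 1 is Tuesday.
2048: Wednesday (leap)
2049: Friday
2050: Saturday
2051: Sunday
2052: Monday (leap)
2052 begins on a Monday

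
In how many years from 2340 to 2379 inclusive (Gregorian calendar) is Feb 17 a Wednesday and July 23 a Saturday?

1

Check each year's weekday for Feb 17 and July 23:
  2340: Sat/Tue  2341: Mon/Wed  2342: Tue/Thu  2343: Wed/Fri  2344: Thu/Sun  2345: Sat/Mon  2346: Sun/Tue  2347: Mon/Wed  2348: Tue/Fri  2349: Thu/Sat  2350: Fri/Sun  2351: Sat/Mon  2352: Sun/Wed  2353: Tue/Thu  …(12 more)…  2366: Thu/Sat  2367: Fri/Sun  2368: Sat/Tue  2369: Mon/Wed  2370: Tue/Thu  2371: Wed/Fri  2372: Thu/Sun  2373: Sat/Mon  2374: Sun/Tue  2375: Mon/Wed  2376: Tue/Fri  2377: Thu/Sat  2378: Fri/Sun  2379: Sat/Mon
Both conditions hold in: 2360 — 1.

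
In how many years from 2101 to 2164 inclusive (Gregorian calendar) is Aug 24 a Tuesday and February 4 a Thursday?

Check each year's weekday for Aug 24 and February 4:
  2101: Wed/Fri  2102: Thu/Sat  2103: Fri/Sun  2104: Sun/Mon  2105: Mon/Wed  2106: Tue/Thu ✓  2107: Wed/Fri  2108: Fri/Sat  2109: Sat/Mon  2110: Sun/Tue  2111: Mon/Wed  2112: Wed/Thu  2113: Thu/Sat  2114: Fri/Sun  …(36 more)…  2151: Tue/Thu ✓  2152: Thu/Fri  2153: Fri/Sun  2154: Sat/Mon  2155: Sun/Tue  2156: Tue/Wed  2157: Wed/Fri  2158: Thu/Sat  2159: Fri/Sun  2160: Sun/Mon  2161: Mon/Wed  2162: Tue/Thu ✓  2163: Wed/Fri  2164: Fri/Sat
Both conditions hold in: 2106, 2117, 2123, 2134, 2145, 2151, 2162 — 7.

7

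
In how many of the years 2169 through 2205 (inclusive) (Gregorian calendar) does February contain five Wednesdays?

February has 28 days (29 in leap years); it has five Wednesdays when Wednesday falls among the first (month-length − 28) days — i.e. when February 1 is Wednesday in a leap year (never in a common year).
February 1 by year: 2169:Wed 2170:Thu 2171:Fri 2172:Sat 2173:Mon 2174:Tue 2175:Wed 2176:Thu 2177:Sat 2178:Sun 2179:Mon 2180:Tue 2181:Thu 2182:Fri 2183:Sat …(7 more)… 2191:Tue 2192:Wed✓ 2193:Fri 2194:Sat 2195:Sun 2196:Mon 2197:Wed 2198:Thu 2199:Fri 2200:Sat 2201:Sun 2202:Mon 2203:Tue 2204:Wed✓ 2205:Fri
Years with five Wednesdays: 2192, 2204 → 2.

2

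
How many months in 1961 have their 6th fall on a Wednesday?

2

Check the 6th of each month of 1961: Jan 6: Fri, Feb 6: Mon, Mar 6: Mon, Apr 6: Thu, May 6: Sat, Jun 6: Tue, Jul 6: Thu, Aug 6: Sun, Sep 6: Wed, Oct 6: Fri, Nov 6: Mon, Dec 6: Wed.
Wednesday occurs in September, December — 2 months.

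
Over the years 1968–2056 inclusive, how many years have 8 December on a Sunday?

13

Track 8 December's weekday year by year (advancing +1, or +2 across a Feb 29):
  1968: Sun ✓  1969: Mon (+1)  1970: Tue (+1)  1971: Wed (+1)  1972: Fri (+2)
  1973: Sat (+1)  1974: Sun (+1) ✓  1975: Mon (+1)  1976: Wed (+2)  1977: Thu (+1)
  1978: Fri (+1)  1979: Sat (+1)  1980: Mon (+2)  1981: Tue (+1)  … (61 more years) …
  2043: Tue (+1)  2044: Thu (+2)  2045: Fri (+1)  2046: Sat (+1)  2047: Sun (+1) ✓
  2048: Tue (+2)  2049: Wed (+1)  2050: Thu (+1)  2051: Fri (+1)  2052: Sun (+2) ✓
  2053: Mon (+1)  2054: Tue (+1)  2055: Wed (+1)  2056: Fri (+2)
Sunday years: 1968, 1974, 1985, 1991, 1996, 2002, 2013, 2019, 2024, 2030, 2041, 2047, 2052 — 13 in total.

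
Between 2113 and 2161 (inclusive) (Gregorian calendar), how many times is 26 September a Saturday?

7

Track 26 September's weekday year by year (advancing +1, or +2 across a Feb 29):
  2113: Tue  2114: Wed (+1)  2115: Thu (+1)  2116: Sat (+2) ✓  2117: Sun (+1)
  2118: Mon (+1)  2119: Tue (+1)  2120: Thu (+2)  2121: Fri (+1)  2122: Sat (+1) ✓
  2123: Sun (+1)  2124: Tue (+2)  2125: Wed (+1)  2126: Thu (+1)  … (21 more years) …
  2148: Thu (+2)  2149: Fri (+1)  2150: Sat (+1) ✓  2151: Sun (+1)  2152: Tue (+2)
  2153: Wed (+1)  2154: Thu (+1)  2155: Fri (+1)  2156: Sun (+2)  2157: Mon (+1)
  2158: Tue (+1)  2159: Wed (+1)  2160: Fri (+2)  2161: Sat (+1) ✓
Saturday years: 2116, 2122, 2133, 2139, 2144, 2150, 2161 — 7 in total.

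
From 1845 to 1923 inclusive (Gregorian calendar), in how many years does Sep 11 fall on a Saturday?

11

Track Sep 11's weekday year by year (advancing +1, or +2 across a Feb 29):
  1845: Thu  1846: Fri (+1)  1847: Sat (+1) ✓  1848: Mon (+2)  1849: Tue (+1)
  1850: Wed (+1)  1851: Thu (+1)  1852: Sat (+2) ✓  1853: Sun (+1)  1854: Mon (+1)
  1855: Tue (+1)  1856: Thu (+2)  1857: Fri (+1)  1858: Sat (+1) ✓  … (51 more years) …
  1910: Sun (+1)  1911: Mon (+1)  1912: Wed (+2)  1913: Thu (+1)  1914: Fri (+1)
  1915: Sat (+1) ✓  1916: Mon (+2)  1917: Tue (+1)  1918: Wed (+1)  1919: Thu (+1)
  1920: Sat (+2) ✓  1921: Sun (+1)  1922: Mon (+1)  1923: Tue (+1)
Saturday years: 1847, 1852, 1858, 1869, 1875, 1880, 1886, 1897, 1909, 1915, 1920 — 11 in total.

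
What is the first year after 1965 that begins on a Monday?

Jan 1 advances by 2 weekdays after a leap year and by 1 after a common year.
1965: Jan 1 is Friday.
1966: Saturday
1967: Sunday
1968: Monday (leap)
1968 begins on a Monday

1968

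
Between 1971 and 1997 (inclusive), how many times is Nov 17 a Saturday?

4

Track Nov 17's weekday year by year (advancing +1, or +2 across a Feb 29):
  1971: Wed  1972: Fri (+2)  1973: Sat (+1) ✓  1974: Sun (+1)  1975: Mon (+1)
  1976: Wed (+2)  1977: Thu (+1)  1978: Fri (+1)  1979: Sat (+1) ✓  1980: Mon (+2)
  1981: Tue (+1)  1982: Wed (+1)  1983: Thu (+1)  1984: Sat (+2) ✓  1985: Sun (+1)
  1986: Mon (+1)  1987: Tue (+1)  1988: Thu (+2)  1989: Fri (+1)  1990: Sat (+1) ✓
  1991: Sun (+1)  1992: Tue (+2)  1993: Wed (+1)  1994: Thu (+1)  1995: Fri (+1)
  1996: Sun (+2)  1997: Mon (+1)
Saturday years: 1973, 1979, 1984, 1990 — 4 in total.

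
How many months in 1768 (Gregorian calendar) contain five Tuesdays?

A month of length L has five Tuesdays iff its first Tuesday is on day ≤ L−28 (so day 1–3 in a 31-day month, 1–2 in a 30-day month, day 1 in a leap February).
Checking each month of 1768: Jan starts Fri (31d); Feb starts Mon (29d); Mar starts Tue (31d) ✓; Apr starts Fri (30d); May starts Sun (31d) ✓; Jun starts Wed (30d); Jul starts Fri (31d); Aug starts Mon (31d) ✓; Sep starts Thu (30d); Oct starts Sat (31d); Nov starts Tue (30d) ✓; Dec starts Thu (31d).
Five-Tuesday months: March, May, August, November → 4.

4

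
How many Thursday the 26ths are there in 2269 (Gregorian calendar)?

Check the 26th of each month of 2269: Jan 26: Tue, Feb 26: Fri, Mar 26: Fri, Apr 26: Mon, May 26: Wed, Jun 26: Sat, Jul 26: Mon, Aug 26: Thu, Sep 26: Sun, Oct 26: Tue, Nov 26: Fri, Dec 26: Sun.
Thursday occurs in August — 1 month.

1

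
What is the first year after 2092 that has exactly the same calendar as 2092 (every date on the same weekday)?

Two years share a calendar iff Jan 1 falls on the same weekday and both are leap or both are common. 2092: Jan 1 is Tuesday, leap year.
2093: Jan 1 Thursday, common
2094: Jan 1 Friday, common
2095: Jan 1 Saturday, common
2096: Jan 1 Sunday, leap
2097: Jan 1 Tuesday, common
2098: Jan 1 Wednesday, common
2099: Jan 1 Thursday, common
2100: Jan 1 Friday, common
2101: Jan 1 Saturday, common
2102: Jan 1 Sunday, common
2103: Jan 1 Monday, common
2104: Jan 1 Tuesday, leap
2104 matches on both conditions.

2104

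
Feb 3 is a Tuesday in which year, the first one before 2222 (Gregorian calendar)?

2218

From one year to the next, a fixed date's weekday advances by 1, or by 2 when a Feb 29 lies between the two dates.
2222: February 3 is Sunday.
2221: Saturday (−1)
2220: Thursday (−2)
2219: Wednesday (−1)
2218: Tuesday (−1)
Feb 3 falls on a Tuesday in 2218.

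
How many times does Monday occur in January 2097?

January 2097 has 31 days and begins on Tuesday.
The first Monday is January 7.
Mondays fall on 7, 14, 21, 28 — that's 4.

4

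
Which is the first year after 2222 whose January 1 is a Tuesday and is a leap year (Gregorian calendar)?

Jan 1 advances by 2 weekdays after a leap year and by 1 after a common year.
2222: Jan 1 is Tuesday.
2223: Wednesday
2224: Thursday (leap)
2225: Saturday
2226: Sunday
2227: Monday
2228: Tuesday (leap)
2228 begins on a Tuesday and is a leap year.

2228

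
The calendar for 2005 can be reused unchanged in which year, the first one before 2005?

Two years share a calendar iff Jan 1 falls on the same weekday and both are leap or both are common. 2005: Jan 1 is Saturday, common year.
2004: Jan 1 Thursday, leap
2003: Jan 1 Wednesday, common
2002: Jan 1 Tuesday, common
2001: Jan 1 Monday, common
2000: Jan 1 Saturday, leap
1999: Jan 1 Friday, common
1998: Jan 1 Thursday, common
1997: Jan 1 Wednesday, common
1996: Jan 1 Monday, leap
1995: Jan 1 Sunday, common
1994: Jan 1 Saturday, common
1994 matches on both conditions.

1994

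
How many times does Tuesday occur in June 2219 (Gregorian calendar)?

5

June 2219 has 30 days and begins on Tuesday.
The first Tuesday is June 1.
Tuesdays fall on 1, 8, 15, 22, 29 — that's 5.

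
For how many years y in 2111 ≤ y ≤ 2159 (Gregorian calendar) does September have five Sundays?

September has 30 days; it has five Sundays when Sunday falls among the first (month-length − 28) days — i.e. when September 1 is one of Sunday/Saturday.
September 1 by year: 2111:Tue 2112:Thu 2113:Fri 2114:Sat✓ 2115:Sun✓ 2116:Tue 2117:Wed 2118:Thu 2119:Fri 2120:Sun✓ 2121:Mon 2122:Tue 2123:Wed 2124:Fri 2125:Sat✓ …(19 more)… 2145:Wed 2146:Thu 2147:Fri 2148:Sun✓ 2149:Mon 2150:Tue 2151:Wed 2152:Fri 2153:Sat✓ 2154:Sun✓ 2155:Mon 2156:Wed 2157:Thu 2158:Fri 2159:Sat✓
Years with five Sundays: 2114, 2115, 2120, 2125, 2126, 2131, 2136, 2137, 2142, 2143, 2148, 2153, 2154, 2159 → 14.

14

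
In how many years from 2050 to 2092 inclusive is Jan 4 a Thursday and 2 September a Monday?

Check each year's weekday for Jan 4 and 2 September:
  2050: Tue/Fri  2051: Wed/Sat  2052: Thu/Mon ✓  2053: Sat/Tue  2054: Sun/Wed  2055: Mon/Thu  2056: Tue/Sat  2057: Thu/Sun  2058: Fri/Mon  2059: Sat/Tue  2060: Sun/Thu  2061: Tue/Fri  2062: Wed/Sat  2063: Thu/Sun  …(15 more)…  2079: Wed/Sat  2080: Thu/Mon ✓  2081: Sat/Tue  2082: Sun/Wed  2083: Mon/Thu  2084: Tue/Sat  2085: Thu/Sun  2086: Fri/Mon  2087: Sat/Tue  2088: Sun/Thu  2089: Tue/Fri  2090: Wed/Sat  2091: Thu/Sun  2092: Fri/Tue
Both conditions hold in: 2052, 2080 — 2.

2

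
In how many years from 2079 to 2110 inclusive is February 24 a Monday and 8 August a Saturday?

Check each year's weekday for February 24 and 8 August:
  2079: Fri/Tue  2080: Sat/Thu  2081: Mon/Fri  2082: Tue/Sat  2083: Wed/Sun  2084: Thu/Tue  2085: Sat/Wed  2086: Sun/Thu  2087: Mon/Fri  2088: Tue/Sun  2089: Thu/Mon  2090: Fri/Tue  2091: Sat/Wed  2092: Sun/Fri  …(4 more)…  2097: Sun/Thu  2098: Mon/Fri  2099: Tue/Sat  2100: Wed/Sun  2101: Thu/Mon  2102: Fri/Tue  2103: Sat/Wed  2104: Sun/Fri  2105: Tue/Sat  2106: Wed/Sun  2107: Thu/Mon  2108: Fri/Wed  2109: Sun/Thu  2110: Mon/Fri
Both conditions hold in: no year — 0.

0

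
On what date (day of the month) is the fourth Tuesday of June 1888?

June 1, 1888 is a Friday, so the first Tuesday is the 5th.
The fourth Tuesday is 5 + 21 = 26.

26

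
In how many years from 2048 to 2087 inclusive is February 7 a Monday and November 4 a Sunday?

0

Check each year's weekday for February 7 and November 4:
  2048: Fri/Wed  2049: Sun/Thu  2050: Mon/Fri  2051: Tue/Sat  2052: Wed/Mon  2053: Fri/Tue  2054: Sat/Wed  2055: Sun/Thu  2056: Mon/Sat  2057: Wed/Sun  2058: Thu/Mon  2059: Fri/Tue  2060: Sat/Thu  2061: Mon/Fri  …(12 more)…  2074: Wed/Sun  2075: Thu/Mon  2076: Fri/Wed  2077: Sun/Thu  2078: Mon/Fri  2079: Tue/Sat  2080: Wed/Mon  2081: Fri/Tue  2082: Sat/Wed  2083: Sun/Thu  2084: Mon/Sat  2085: Wed/Sun  2086: Thu/Mon  2087: Fri/Tue
Both conditions hold in: no year — 0.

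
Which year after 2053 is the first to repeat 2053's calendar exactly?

Two years share a calendar iff Jan 1 falls on the same weekday and both are leap or both are common. 2053: Jan 1 is Wednesday, common year.
2054: Jan 1 Thursday, common
2055: Jan 1 Friday, common
2056: Jan 1 Saturday, leap
2057: Jan 1 Monday, common
2058: Jan 1 Tuesday, common
2059: Jan 1 Wednesday, common
2059 matches on both conditions.

2059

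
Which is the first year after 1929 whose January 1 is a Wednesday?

Jan 1 advances by 2 weekdays after a leap year and by 1 after a common year.
1929: Jan 1 is Tuesday.
1930: Wednesday
1930 begins on a Wednesday

1930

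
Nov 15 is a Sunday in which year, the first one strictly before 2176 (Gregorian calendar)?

2172

From one year to the next, a fixed date's weekday advances by 1, or by 2 when a Feb 29 lies between the two dates.
2176: November 15 is Friday.
2175: Wednesday (−2)
2174: Tuesday (−1)
2173: Monday (−1)
2172: Sunday (−1)
Nov 15 falls on a Sunday in 2172.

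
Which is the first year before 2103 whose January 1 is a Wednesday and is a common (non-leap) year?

2098

Jan 1 advances by 2 weekdays after a leap year and by 1 after a common year.
2103: Jan 1 is Monday.
2102: Sunday
2101: Saturday
2100: Friday
2099: Thursday
2098: Wednesday
2098 begins on a Wednesday and is a common year.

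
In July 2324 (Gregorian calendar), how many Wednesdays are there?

5

July 2324 has 31 days and begins on Tuesday.
The first Wednesday is July 2.
Wednesdays fall on 2, 9, 16, 23, 30 — that's 5.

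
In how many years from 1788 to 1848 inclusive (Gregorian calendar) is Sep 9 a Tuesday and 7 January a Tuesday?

Check each year's weekday for Sep 9 and 7 January:
  1788: Tue/Mon  1789: Wed/Wed  1790: Thu/Thu  1791: Fri/Fri  1792: Sun/Sat  1793: Mon/Mon  1794: Tue/Tue ✓  1795: Wed/Wed  1796: Fri/Thu  1797: Sat/Sat  1798: Sun/Sun  1799: Mon/Mon  1800: Tue/Tue ✓  1801: Wed/Wed  …(33 more)…  1835: Wed/Wed  1836: Fri/Thu  1837: Sat/Sat  1838: Sun/Sun  1839: Mon/Mon  1840: Wed/Tue  1841: Thu/Thu  1842: Fri/Fri  1843: Sat/Sat  1844: Mon/Sun  1845: Tue/Tue ✓  1846: Wed/Wed  1847: Thu/Thu  1848: Sat/Fri
Both conditions hold in: 1794, 1800, 1806, 1817, 1823, 1834, 1845 — 7.

7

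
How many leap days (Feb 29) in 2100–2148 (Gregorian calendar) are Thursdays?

2

Leap years in 2100–2148: 12 of them.
Feb 29 weekday advances by 5 (mod 7) from one leap year to the next four years later (or differs when a century non-leap intervenes).
Leap-day weekdays: 2104:Fri 2108:Wed 2112:Mon 2116:Sat 2120:Thu✓ 2124:Tue 2128:Sun 2132:Fri 2136:Wed 2140:Mon 2144:Sat 2148:Thu✓
Thursday: 2120, 2148 → 2.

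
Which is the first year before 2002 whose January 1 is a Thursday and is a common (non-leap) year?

1998

Jan 1 advances by 2 weekdays after a leap year and by 1 after a common year.
2002: Jan 1 is Tuesday.
2001: Monday
2000: Saturday (leap)
1999: Friday
1998: Thursday
1998 begins on a Thursday and is a common year.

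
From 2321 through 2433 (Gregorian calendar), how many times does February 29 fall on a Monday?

Leap years in 2321–2433: 28 of them.
Feb 29 weekday advances by 5 (mod 7) from one leap year to the next four years later (or differs when a century non-leap intervenes).
Leap-day weekdays: 2324:Fri 2328:Wed 2332:Mon✓ 2336:Sat 2340:Thu 2344:Tue 2348:Sun 2352:Fri 2356:Wed 2360:Mon✓ 2364:Sat 2368:Thu 2372:Tue 2376:Sun 2380:Fri 2384:Wed 2388:Mon✓ 2392:Sat 2396:Thu 2400:Tue 2404:Sun 2408:Fri 2412:Wed 2416:Mon✓ 2420:Sat 2424:Thu 2428:Tue 2432:Sun
Monday: 2332, 2360, 2388, 2416 → 4.

4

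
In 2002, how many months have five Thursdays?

4

A month of length L has five Thursdays iff its first Thursday is on day ≤ L−28 (so day 1–3 in a 31-day month, 1–2 in a 30-day month, day 1 in a leap February).
Checking each month of 2002: Jan starts Tue (31d) ✓; Feb starts Fri (28d); Mar starts Fri (31d); Apr starts Mon (30d); May starts Wed (31d) ✓; Jun starts Sat (30d); Jul starts Mon (31d); Aug starts Thu (31d) ✓; Sep starts Sun (30d); Oct starts Tue (31d) ✓; Nov starts Fri (30d); Dec starts Sun (31d).
Five-Thursday months: January, May, August, October → 4.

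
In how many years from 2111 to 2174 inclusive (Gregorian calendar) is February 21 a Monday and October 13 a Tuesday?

0

Check each year's weekday for February 21 and October 13:
  2111: Sat/Tue  2112: Sun/Thu  2113: Tue/Fri  2114: Wed/Sat  2115: Thu/Sun  2116: Fri/Tue  2117: Sun/Wed  2118: Mon/Thu  2119: Tue/Fri  2120: Wed/Sun  2121: Fri/Mon  2122: Sat/Tue  2123: Sun/Wed  2124: Mon/Fri  …(36 more)…  2161: Sat/Tue  2162: Sun/Wed  2163: Mon/Thu  2164: Tue/Sat  2165: Thu/Sun  2166: Fri/Mon  2167: Sat/Tue  2168: Sun/Thu  2169: Tue/Fri  2170: Wed/Sat  2171: Thu/Sun  2172: Fri/Tue  2173: Sun/Wed  2174: Mon/Thu
Both conditions hold in: no year — 0.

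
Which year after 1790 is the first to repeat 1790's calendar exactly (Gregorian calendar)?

Two years share a calendar iff Jan 1 falls on the same weekday and both are leap or both are common. 1790: Jan 1 is Friday, common year.
1791: Jan 1 Saturday, common
1792: Jan 1 Sunday, leap
1793: Jan 1 Tuesday, common
1794: Jan 1 Wednesday, common
1795: Jan 1 Thursday, common
1796: Jan 1 Friday, leap
1797: Jan 1 Sunday, common
1798: Jan 1 Monday, common
1799: Jan 1 Tuesday, common
1800: Jan 1 Wednesday, common
1801: Jan 1 Thursday, common
1802: Jan 1 Friday, common
1802 matches on both conditions.

1802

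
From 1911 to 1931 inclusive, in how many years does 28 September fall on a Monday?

Track 28 September's weekday year by year (advancing +1, or +2 across a Feb 29):
  1911: Thu  1912: Sat (+2)  1913: Sun (+1)  1914: Mon (+1) ✓  1915: Tue (+1)
  1916: Thu (+2)  1917: Fri (+1)  1918: Sat (+1)  1919: Sun (+1)  1920: Tue (+2)
  1921: Wed (+1)  1922: Thu (+1)  1923: Fri (+1)  1924: Sun (+2)  1925: Mon (+1) ✓
  1926: Tue (+1)  1927: Wed (+1)  1928: Fri (+2)  1929: Sat (+1)  1930: Sun (+1)
  1931: Mon (+1) ✓
Monday years: 1914, 1925, 1931 — 3 in total.

3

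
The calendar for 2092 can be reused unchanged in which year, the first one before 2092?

Two years share a calendar iff Jan 1 falls on the same weekday and both are leap or both are common. 2092: Jan 1 is Tuesday, leap year.
2091: Jan 1 Monday, common
2090: Jan 1 Sunday, common
2089: Jan 1 Saturday, common
2088: Jan 1 Thursday, leap
2087: Jan 1 Wednesday, common
2086: Jan 1 Tuesday, common
2085: Jan 1 Monday, common
2084: Jan 1 Saturday, leap
2083: Jan 1 Friday, common
2082: Jan 1 Thursday, common
2081: Jan 1 Wednesday, common
2080: Jan 1 Monday, leap
2079: Jan 1 Sunday, common
2078: Jan 1 Saturday, common
2077: Jan 1 Friday, common
2076: Jan 1 Wednesday, leap
2075: Jan 1 Tuesday, common
2074: Jan 1 Monday, common
2073: Jan 1 Sunday, common
2072: Jan 1 Friday, leap
2071: Jan 1 Thursday, common
2070: Jan 1 Wednesday, common
2069: Jan 1 Tuesday, common
2068: Jan 1 Sunday, leap
2067: Jan 1 Saturday, common
2066: Jan 1 Friday, common
2065: Jan 1 Thursday, common
2064: Jan 1 Tuesday, leap
2064 matches on both conditions.

2064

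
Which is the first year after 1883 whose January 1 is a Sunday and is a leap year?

1888

Jan 1 advances by 2 weekdays after a leap year and by 1 after a common year.
1883: Jan 1 is Monday.
1884: Tuesday (leap)
1885: Thursday
1886: Friday
1887: Saturday
1888: Sunday (leap)
1888 begins on a Sunday and is a leap year.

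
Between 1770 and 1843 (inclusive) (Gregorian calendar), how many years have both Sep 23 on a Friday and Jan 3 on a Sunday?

3

Check each year's weekday for Sep 23 and Jan 3:
  1770: Sun/Wed  1771: Mon/Thu  1772: Wed/Fri  1773: Thu/Sun  1774: Fri/Mon  1775: Sat/Tue  1776: Mon/Wed  1777: Tue/Fri  1778: Wed/Sat  1779: Thu/Sun  1780: Sat/Mon  1781: Sun/Wed  1782: Mon/Thu  1783: Tue/Fri  …(46 more)…  1830: Thu/Sun  1831: Fri/Mon  1832: Sun/Tue  1833: Mon/Thu  1834: Tue/Fri  1835: Wed/Sat  1836: Fri/Sun ✓  1837: Sat/Tue  1838: Sun/Wed  1839: Mon/Thu  1840: Wed/Fri  1841: Thu/Sun  1842: Fri/Mon  1843: Sat/Tue
Both conditions hold in: 1796, 1808, 1836 — 3.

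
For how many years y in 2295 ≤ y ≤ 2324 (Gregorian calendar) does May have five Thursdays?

13

May has 31 days; it has five Thursdays when Thursday falls among the first (month-length − 28) days — i.e. when May 1 is one of Thursday/Wednesday/Tuesday.
May 1 by year: 2295:Wed✓ 2296:Fri 2297:Sat 2298:Sun 2299:Mon 2300:Tue✓ 2301:Wed✓ 2302:Thu✓ 2303:Fri 2304:Sun 2305:Mon 2306:Tue✓ 2307:Wed✓ 2308:Fri 2309:Sat 2310:Sun 2311:Mon 2312:Wed✓ 2313:Thu✓ 2314:Fri 2315:Sat 2316:Mon 2317:Tue✓ 2318:Wed✓ 2319:Thu✓ 2320:Sat 2321:Sun 2322:Mon 2323:Tue✓ 2324:Thu✓
Years with five Thursdays: 2295, 2300, 2301, 2302, 2306, 2307, 2312, 2313, 2317, 2318, 2319, 2323, 2324 → 13.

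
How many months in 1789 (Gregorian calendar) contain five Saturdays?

4

A month of length L has five Saturdays iff its first Saturday is on day ≤ L−28 (so day 1–3 in a 31-day month, 1–2 in a 30-day month, day 1 in a leap February).
Checking each month of 1789: Jan starts Thu (31d) ✓; Feb starts Sun (28d); Mar starts Sun (31d); Apr starts Wed (30d); May starts Fri (31d) ✓; Jun starts Mon (30d); Jul starts Wed (31d); Aug starts Sat (31d) ✓; Sep starts Tue (30d); Oct starts Thu (31d) ✓; Nov starts Sun (30d); Dec starts Tue (31d).
Five-Saturday months: January, May, August, October → 4.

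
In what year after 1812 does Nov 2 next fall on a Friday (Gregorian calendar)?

1821

From one year to the next, a fixed date's weekday advances by 1, or by 2 when a Feb 29 lies between the two dates.
1812: November 2 is Monday.
1813: Tuesday (+1)
1814: Wednesday (+1)
1815: Thursday (+1)
1816: Saturday (+2)
1817: Sunday (+1)
1818: Monday (+1)
1819: Tuesday (+1)
1820: Thursday (+2)
1821: Friday (+1)
Nov 2 falls on a Friday in 1821.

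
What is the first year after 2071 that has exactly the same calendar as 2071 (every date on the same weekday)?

Two years share a calendar iff Jan 1 falls on the same weekday and both are leap or both are common. 2071: Jan 1 is Thursday, common year.
2072: Jan 1 Friday, leap
2073: Jan 1 Sunday, common
2074: Jan 1 Monday, common
2075: Jan 1 Tuesday, common
2076: Jan 1 Wednesday, leap
2077: Jan 1 Friday, common
2078: Jan 1 Saturday, common
2079: Jan 1 Sunday, common
2080: Jan 1 Monday, leap
2081: Jan 1 Wednesday, common
2082: Jan 1 Thursday, common
2082 matches on both conditions.

2082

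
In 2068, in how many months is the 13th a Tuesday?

2

Check the 13th of each month of 2068: Jan 13: Fri, Feb 13: Mon, Mar 13: Tue, Apr 13: Fri, May 13: Sun, Jun 13: Wed, Jul 13: Fri, Aug 13: Mon, Sep 13: Thu, Oct 13: Sat, Nov 13: Tue, Dec 13: Thu.
Tuesday occurs in March, November — 2 months.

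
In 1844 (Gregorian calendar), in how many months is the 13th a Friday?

2

Check the 13th of each month of 1844: Jan 13: Sat, Feb 13: Tue, Mar 13: Wed, Apr 13: Sat, May 13: Mon, Jun 13: Thu, Jul 13: Sat, Aug 13: Tue, Sep 13: Fri, Oct 13: Sun, Nov 13: Wed, Dec 13: Fri.
Friday occurs in September, December — 2 months.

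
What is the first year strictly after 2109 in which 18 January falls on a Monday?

2112

From one year to the next, a fixed date's weekday advances by 1, or by 2 when a Feb 29 lies between the two dates.
2109: January 18 is Friday.
2110: Saturday (+1)
2111: Sunday (+1)
2112: Monday (+1)
18 January falls on a Monday in 2112.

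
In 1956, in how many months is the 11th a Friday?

Check the 11th of each month of 1956: Jan 11: Wed, Feb 11: Sat, Mar 11: Sun, Apr 11: Wed, May 11: Fri, Jun 11: Mon, Jul 11: Wed, Aug 11: Sat, Sep 11: Tue, Oct 11: Thu, Nov 11: Sun, Dec 11: Tue.
Friday occurs in May — 1 month.

1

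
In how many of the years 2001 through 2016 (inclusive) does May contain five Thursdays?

8

May has 31 days; it has five Thursdays when Thursday falls among the first (month-length − 28) days — i.e. when May 1 is one of Thursday/Wednesday/Tuesday.
May 1 by year: 2001:Tue✓ 2002:Wed✓ 2003:Thu✓ 2004:Sat 2005:Sun 2006:Mon 2007:Tue✓ 2008:Thu✓ 2009:Fri 2010:Sat 2011:Sun 2012:Tue✓ 2013:Wed✓ 2014:Thu✓ 2015:Fri 2016:Sun
Years with five Thursdays: 2001, 2002, 2003, 2007, 2008, 2012, 2013, 2014 → 8.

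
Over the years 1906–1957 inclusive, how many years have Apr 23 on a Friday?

Track Apr 23's weekday year by year (advancing +1, or +2 across a Feb 29):
  1906: Mon  1907: Tue (+1)  1908: Thu (+2)  1909: Fri (+1) ✓  1910: Sat (+1)
  1911: Sun (+1)  1912: Tue (+2)  1913: Wed (+1)  1914: Thu (+1)  1915: Fri (+1) ✓
  1916: Sun (+2)  1917: Mon (+1)  1918: Tue (+1)  1919: Wed (+1)  … (24 more years) …
  1944: Sun (+2)  1945: Mon (+1)  1946: Tue (+1)  1947: Wed (+1)  1948: Fri (+2) ✓
  1949: Sat (+1)  1950: Sun (+1)  1951: Mon (+1)  1952: Wed (+2)  1953: Thu (+1)
  1954: Fri (+1) ✓  1955: Sat (+1)  1956: Mon (+2)  1957: Tue (+1)
Friday years: 1909, 1915, 1920, 1926, 1937, 1943, 1948, 1954 — 8 in total.

8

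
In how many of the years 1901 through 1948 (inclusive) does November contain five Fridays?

November has 30 days; it has five Fridays when Friday falls among the first (month-length − 28) days — i.e. when November 1 is one of Friday/Thursday.
November 1 by year: 1901:Fri✓ 1902:Sat 1903:Sun 1904:Tue 1905:Wed 1906:Thu✓ 1907:Fri✓ 1908:Sun 1909:Mon 1910:Tue 1911:Wed 1912:Fri✓ 1913:Sat 1914:Sun 1915:Mon …(18 more)… 1934:Thu✓ 1935:Fri✓ 1936:Sun 1937:Mon 1938:Tue 1939:Wed 1940:Fri✓ 1941:Sat 1942:Sun 1943:Mon 1944:Wed 1945:Thu✓ 1946:Fri✓ 1947:Sat 1948:Mon
Years with five Fridays: 1901, 1906, 1907, 1912, 1917, 1918, 1923, 1928, 1929, 1934, 1935, 1940, 1945, 1946 → 14.

14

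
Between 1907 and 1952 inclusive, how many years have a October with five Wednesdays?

20

October has 31 days; it has five Wednesdays when Wednesday falls among the first (month-length − 28) days — i.e. when October 1 is one of Wednesday/Tuesday/Monday.
October 1 by year: 1907:Tue✓ 1908:Thu 1909:Fri 1910:Sat 1911:Sun 1912:Tue✓ 1913:Wed✓ 1914:Thu 1915:Fri 1916:Sun 1917:Mon✓ 1918:Tue✓ 1919:Wed✓ 1920:Fri 1921:Sat …(16 more)… 1938:Sat 1939:Sun 1940:Tue✓ 1941:Wed✓ 1942:Thu 1943:Fri 1944:Sun 1945:Mon✓ 1946:Tue✓ 1947:Wed✓ 1948:Fri 1949:Sat 1950:Sun 1951:Mon✓ 1952:Wed✓
Years with five Wednesdays: 1907, 1912, 1913, 1917, 1918, 1919, 1923, 1924, 1928, 1929, 1930, 1934, 1935, 1940, 1941, 1945, 1946, 1947, 1951, 1952 → 20.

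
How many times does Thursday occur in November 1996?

4

November 1996 has 30 days and begins on Friday.
The first Thursday is November 7.
Thursdays fall on 7, 14, 21, 28 — that's 4.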